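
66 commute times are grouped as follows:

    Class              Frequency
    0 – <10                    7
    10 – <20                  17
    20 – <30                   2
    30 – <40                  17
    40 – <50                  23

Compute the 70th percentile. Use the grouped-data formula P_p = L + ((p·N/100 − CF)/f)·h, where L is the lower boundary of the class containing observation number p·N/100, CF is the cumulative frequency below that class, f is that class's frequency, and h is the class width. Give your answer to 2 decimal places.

41.39

N = 66; target position k = 70/100 · 66 = 46.2.
Cumulative frequencies: 7, 24, 26, 43, 66.
Observation 46.2 falls in the class 40 – <50.
L = 40, CF = 43, f = 23, h = 10.
P70 = 40 + ((46.2 − 43)/23)·10 = 40 + 1.3913 = 41.3913.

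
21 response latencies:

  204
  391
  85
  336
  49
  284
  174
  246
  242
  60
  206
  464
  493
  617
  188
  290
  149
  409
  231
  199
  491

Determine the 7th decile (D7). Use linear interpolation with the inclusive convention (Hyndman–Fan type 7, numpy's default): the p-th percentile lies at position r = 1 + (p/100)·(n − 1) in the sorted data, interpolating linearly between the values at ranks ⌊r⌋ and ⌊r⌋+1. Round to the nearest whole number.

Sorted: 49, 60, 85, 149, 174, 188, 199, 204, 206, 231, 242, 246, 284, 290, 336, 391, 409, 464, 491, 493, 617.
n = 21.
r = 1 + (70/100)·(21 − 1) = 1 + 14 = 15.
r is an integer, so P70 is the value at rank 15: 336.

336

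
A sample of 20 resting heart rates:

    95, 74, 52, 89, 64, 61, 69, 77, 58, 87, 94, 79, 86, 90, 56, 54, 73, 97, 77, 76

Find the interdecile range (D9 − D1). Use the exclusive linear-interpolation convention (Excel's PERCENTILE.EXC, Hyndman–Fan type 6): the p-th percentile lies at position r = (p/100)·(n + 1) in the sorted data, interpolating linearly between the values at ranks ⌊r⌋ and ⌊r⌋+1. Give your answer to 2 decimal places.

40.70

Sorted: 52, 54, 56, 58, 61, 64, 69, 73, 74, 76, 77, 77, 79, 86, 87, 89, 90, 94, 95, 97.
n = 20.
P10: r = 2.1; ranks 2–3 are 54, 56; interpolating gives 54.2.
P90: r = 18.9; ranks 18–19 are 94, 95; interpolating gives 94.9.
Difference: 94.9 − 54.2 = 40.7.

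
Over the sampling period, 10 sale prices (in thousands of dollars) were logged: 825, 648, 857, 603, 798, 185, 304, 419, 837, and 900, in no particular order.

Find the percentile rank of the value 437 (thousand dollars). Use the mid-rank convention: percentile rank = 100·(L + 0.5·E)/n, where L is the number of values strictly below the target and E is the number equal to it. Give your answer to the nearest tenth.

Sorted: 185, 304, 419, 603, 648, 798, 825, 837, 857, 900.
Count below 437: L = 3; count equal: E = 0; n = 10.
Percentile rank = 100·(3 + 0.5·0)/10 = 100·3/10 = 30.

30.0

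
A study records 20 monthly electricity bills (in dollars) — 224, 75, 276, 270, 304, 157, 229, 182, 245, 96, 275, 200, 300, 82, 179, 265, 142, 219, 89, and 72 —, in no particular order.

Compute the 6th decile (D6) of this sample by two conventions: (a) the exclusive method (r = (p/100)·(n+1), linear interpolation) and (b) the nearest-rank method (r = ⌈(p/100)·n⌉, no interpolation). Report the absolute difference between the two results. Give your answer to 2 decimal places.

3.00

Sorted: 72, 75, 82, 89, 96, 142, 157, 179, 182, 200, 219, 224, 229, 245, 265, 270, 275, 276, 300, 304.
n = 20.
(a) r = 12.6; between ranks 12 (224) and 13 (229): 227.
(b) the nearest-rank method: rank 12 → 224.
|227 − 224| = 3.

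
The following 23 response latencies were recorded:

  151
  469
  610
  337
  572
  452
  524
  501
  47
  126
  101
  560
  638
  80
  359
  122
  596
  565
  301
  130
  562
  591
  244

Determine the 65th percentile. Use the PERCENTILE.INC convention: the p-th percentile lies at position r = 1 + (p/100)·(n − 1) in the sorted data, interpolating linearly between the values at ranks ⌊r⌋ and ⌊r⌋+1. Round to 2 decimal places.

Sorted: 47, 80, 101, 122, 126, 130, 151, 244, 301, 337, 359, 452, 469, 501, 524, 560, 562, 565, 572, 591, 596, 610, 638.
n = 23.
r = 1 + (65/100)·(23 − 1) = 1 + 14.3 = 15.3.
Rank 15 is 524 and rank 16 is 560.
Interpolate: 524 + 0.3·(560 − 524) = 524 + 0.3·36 = 534.8.

534.80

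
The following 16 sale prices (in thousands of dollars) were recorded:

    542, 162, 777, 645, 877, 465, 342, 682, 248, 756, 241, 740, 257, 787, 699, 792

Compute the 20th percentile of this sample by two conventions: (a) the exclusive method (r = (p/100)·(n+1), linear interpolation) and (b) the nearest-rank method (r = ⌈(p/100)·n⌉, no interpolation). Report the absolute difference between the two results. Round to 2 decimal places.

Sorted: 162, 241, 248, 257, 342, 465, 542, 645, 682, 699, 740, 756, 777, 787, 792, 877.
n = 16.
(a) r = 3.4; between ranks 3 (248) and 4 (257): 251.6.
(b) the nearest-rank method: rank 4 → 257.
|251.6 − 257| = 5.4.

5.40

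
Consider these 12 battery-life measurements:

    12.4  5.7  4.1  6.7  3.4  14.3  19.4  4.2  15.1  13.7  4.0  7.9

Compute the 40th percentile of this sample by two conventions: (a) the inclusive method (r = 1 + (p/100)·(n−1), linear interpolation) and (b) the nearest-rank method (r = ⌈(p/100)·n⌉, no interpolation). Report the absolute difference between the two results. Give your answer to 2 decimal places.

0.40

Sorted: 3.4, 4.0, 4.1, 4.2, 5.7, 6.7, 7.9, 12.4, 13.7, 14.3, 15.1, 19.4.
n = 12.
(a) r = 5.4; between ranks 5 (5.7) and 6 (6.7): 6.1.
(b) the nearest-rank method: rank 5 → 5.7.
|6.1 − 5.7| = 0.4.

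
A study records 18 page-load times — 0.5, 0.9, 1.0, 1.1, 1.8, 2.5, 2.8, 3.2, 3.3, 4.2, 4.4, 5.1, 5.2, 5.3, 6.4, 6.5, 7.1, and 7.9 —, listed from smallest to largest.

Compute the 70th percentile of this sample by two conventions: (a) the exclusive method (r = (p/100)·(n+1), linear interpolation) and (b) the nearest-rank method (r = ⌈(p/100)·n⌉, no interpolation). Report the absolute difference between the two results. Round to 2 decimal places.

n = 18.
(a) r = 13.3; between ranks 13 (5.2) and 14 (5.3): 5.23.
(b) the nearest-rank method: rank 13 → 5.2.
|5.23 − 5.2| = 0.03.

0.03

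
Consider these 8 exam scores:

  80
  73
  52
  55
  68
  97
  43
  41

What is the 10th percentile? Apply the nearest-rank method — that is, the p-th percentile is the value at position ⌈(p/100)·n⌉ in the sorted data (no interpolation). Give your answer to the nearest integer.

Sorted: 41, 43, 52, 55, 68, 73, 80, 97.
n = 8.
Position = ⌈10/100 · 8⌉ = ⌈0.8⌉ = 1.
The value at rank 1 is 41.

41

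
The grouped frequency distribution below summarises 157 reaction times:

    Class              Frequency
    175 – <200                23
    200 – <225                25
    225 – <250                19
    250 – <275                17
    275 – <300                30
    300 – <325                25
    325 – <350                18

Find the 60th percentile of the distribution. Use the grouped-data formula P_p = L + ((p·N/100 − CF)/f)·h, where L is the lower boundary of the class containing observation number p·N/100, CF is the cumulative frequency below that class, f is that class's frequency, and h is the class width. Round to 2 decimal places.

N = 157; target position k = 60/100 · 157 = 94.2.
Cumulative frequencies: 23, 48, 67, 84, 114, 139, 157.
Observation 94.2 falls in the class 275 – <300.
L = 275, CF = 84, f = 30, h = 25.
P60 = 275 + ((94.2 − 84)/30)·25 = 275 + 8.5 = 283.5.

283.50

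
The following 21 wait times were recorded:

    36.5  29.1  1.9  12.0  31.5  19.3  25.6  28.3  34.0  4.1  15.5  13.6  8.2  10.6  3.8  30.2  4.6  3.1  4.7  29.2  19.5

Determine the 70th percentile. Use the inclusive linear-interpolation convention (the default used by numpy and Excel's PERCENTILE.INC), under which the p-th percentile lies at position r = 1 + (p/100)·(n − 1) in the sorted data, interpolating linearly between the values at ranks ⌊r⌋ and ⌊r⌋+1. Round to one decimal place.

Sorted: 1.9, 3.1, 3.8, 4.1, 4.6, 4.7, 8.2, 10.6, 12.0, 13.6, 15.5, 19.3, 19.5, 25.6, 28.3, 29.1, 29.2, 30.2, 31.5, 34.0, 36.5.
n = 21.
r = 1 + (70/100)·(21 − 1) = 1 + 14 = 15.
r is an integer, so P70 is the value at rank 15: 28.3.

28.3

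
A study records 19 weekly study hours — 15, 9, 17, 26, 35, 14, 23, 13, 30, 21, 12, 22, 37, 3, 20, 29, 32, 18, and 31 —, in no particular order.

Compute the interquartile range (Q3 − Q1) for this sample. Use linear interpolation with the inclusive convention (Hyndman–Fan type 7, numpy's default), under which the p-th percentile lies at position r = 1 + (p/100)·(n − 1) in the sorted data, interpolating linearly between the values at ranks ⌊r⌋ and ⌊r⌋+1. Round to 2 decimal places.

15.00

Sorted: 3, 9, 12, 13, 14, 15, 17, 18, 20, 21, 22, 23, 26, 29, 30, 31, 32, 35, 37.
n = 19.
P25: r = 5.5; ranks 5–6 are 14, 15; interpolating gives 14.5.
P75: r = 14.5; ranks 14–15 are 29, 30; interpolating gives 29.5.
Difference: 29.5 − 14.5 = 15.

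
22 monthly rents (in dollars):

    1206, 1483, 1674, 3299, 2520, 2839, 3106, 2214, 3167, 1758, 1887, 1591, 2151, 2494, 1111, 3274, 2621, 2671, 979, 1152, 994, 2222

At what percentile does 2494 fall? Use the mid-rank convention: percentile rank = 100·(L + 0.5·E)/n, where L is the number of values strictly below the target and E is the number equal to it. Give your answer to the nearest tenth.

61.4

Sorted: 979, 994, 1111, 1152, 1206, 1483, 1591, 1674, 1758, 1887, 2151, 2214, 2222, 2494, 2520, 2621, 2671, 2839, 3106, 3167, 3274, 3299.
Count below 2494: L = 13; count equal: E = 1; n = 22.
Percentile rank = 100·(13 + 0.5·1)/22 = 100·13.5/22 = 61.36.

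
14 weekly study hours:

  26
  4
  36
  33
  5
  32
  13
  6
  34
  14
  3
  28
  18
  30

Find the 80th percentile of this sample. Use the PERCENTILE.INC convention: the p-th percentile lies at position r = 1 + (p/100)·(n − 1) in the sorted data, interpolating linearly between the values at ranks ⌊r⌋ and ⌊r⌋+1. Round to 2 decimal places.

Sorted: 3, 4, 5, 6, 13, 14, 18, 26, 28, 30, 32, 33, 34, 36.
n = 14.
r = 1 + (80/100)·(14 − 1) = 1 + 10.4 = 11.4.
Rank 11 is 32 and rank 12 is 33.
Interpolate: 32 + 0.4·(33 − 32) = 32 + 0.4·1 = 32.4.

32.40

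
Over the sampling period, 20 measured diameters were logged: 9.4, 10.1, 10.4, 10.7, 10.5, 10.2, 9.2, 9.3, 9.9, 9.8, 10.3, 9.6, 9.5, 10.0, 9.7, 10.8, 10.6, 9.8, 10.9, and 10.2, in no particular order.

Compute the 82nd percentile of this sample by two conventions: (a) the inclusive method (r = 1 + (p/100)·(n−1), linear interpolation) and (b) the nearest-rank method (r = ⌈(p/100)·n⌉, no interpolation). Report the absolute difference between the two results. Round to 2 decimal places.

0.04

Sorted: 9.2, 9.3, 9.4, 9.5, 9.6, 9.7, 9.8, 9.8, 9.9, 10.0, 10.1, 10.2, 10.2, 10.3, 10.4, 10.5, 10.6, 10.7, 10.8, 10.9.
n = 20.
(a) r = 16.58; between ranks 16 (10.5) and 17 (10.6): 10.558.
(b) the nearest-rank method: rank 17 → 10.6.
|10.558 − 10.6| = 0.042.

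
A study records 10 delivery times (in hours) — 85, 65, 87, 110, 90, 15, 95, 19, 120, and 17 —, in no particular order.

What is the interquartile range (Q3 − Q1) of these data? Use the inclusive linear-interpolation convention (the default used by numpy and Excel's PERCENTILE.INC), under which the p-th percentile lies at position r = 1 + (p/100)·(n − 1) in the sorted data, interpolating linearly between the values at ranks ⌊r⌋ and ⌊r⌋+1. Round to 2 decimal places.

63.25

Sorted: 15, 17, 19, 65, 85, 87, 90, 95, 110, 120.
n = 10.
P25: r = 3.25; ranks 3–4 are 19, 65; interpolating gives 30.5.
P75: r = 7.75; ranks 7–8 are 90, 95; interpolating gives 93.75.
Difference: 93.75 − 30.5 = 63.25.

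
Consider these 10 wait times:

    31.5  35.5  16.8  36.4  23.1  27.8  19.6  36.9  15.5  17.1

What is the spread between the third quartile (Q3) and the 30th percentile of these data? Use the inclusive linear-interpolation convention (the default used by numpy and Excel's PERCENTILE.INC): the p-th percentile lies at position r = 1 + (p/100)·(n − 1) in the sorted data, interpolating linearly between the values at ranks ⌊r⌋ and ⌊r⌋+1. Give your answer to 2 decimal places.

15.65

Sorted: 15.5, 16.8, 17.1, 19.6, 23.1, 27.8, 31.5, 35.5, 36.4, 36.9.
n = 10.
P30: r = 3.7; ranks 3–4 are 17.1, 19.6; interpolating gives 18.85.
P75: r = 7.75; ranks 7–8 are 31.5, 35.5; interpolating gives 34.5.
Difference: 34.5 − 18.85 = 15.65.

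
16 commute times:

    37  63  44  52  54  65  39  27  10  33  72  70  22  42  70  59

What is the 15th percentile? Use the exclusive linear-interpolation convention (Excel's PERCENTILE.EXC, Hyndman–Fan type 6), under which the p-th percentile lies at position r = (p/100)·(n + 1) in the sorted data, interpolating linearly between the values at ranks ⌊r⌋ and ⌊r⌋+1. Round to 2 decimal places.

Sorted: 10, 22, 27, 33, 37, 39, 42, 44, 52, 54, 59, 63, 65, 70, 70, 72.
n = 16.
r = (15/100)·(16 + 1) = 2.55.
Rank 2 is 22 and rank 3 is 27.
Interpolate: 22 + 0.55·(27 − 22) = 22 + 0.55·5 = 24.75.

24.75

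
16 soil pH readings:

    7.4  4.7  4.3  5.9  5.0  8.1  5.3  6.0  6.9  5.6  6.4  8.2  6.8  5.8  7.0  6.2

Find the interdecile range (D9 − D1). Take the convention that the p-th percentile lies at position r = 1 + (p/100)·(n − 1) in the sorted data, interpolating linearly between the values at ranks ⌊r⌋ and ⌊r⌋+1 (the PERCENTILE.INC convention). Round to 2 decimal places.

Sorted: 4.3, 4.7, 5.0, 5.3, 5.6, 5.8, 5.9, 6.0, 6.2, 6.4, 6.8, 6.9, 7.0, 7.4, 8.1, 8.2.
n = 16.
P10: r = 2.5; ranks 2–3 are 4.7, 5.0; interpolating gives 4.85.
P90: r = 14.5; ranks 14–15 are 7.4, 8.1; interpolating gives 7.75.
Difference: 7.75 − 4.85 = 2.9.

2.90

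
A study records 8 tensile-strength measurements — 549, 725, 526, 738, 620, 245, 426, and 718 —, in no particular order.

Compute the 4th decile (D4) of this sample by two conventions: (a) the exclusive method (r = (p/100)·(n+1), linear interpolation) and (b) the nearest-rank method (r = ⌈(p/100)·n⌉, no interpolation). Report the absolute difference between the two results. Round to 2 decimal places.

9.20

Sorted: 245, 426, 526, 549, 620, 718, 725, 738.
n = 8.
(a) r = 3.6; between ranks 3 (526) and 4 (549): 539.8.
(b) the nearest-rank method: rank 4 → 549.
|539.8 − 549| = 9.2.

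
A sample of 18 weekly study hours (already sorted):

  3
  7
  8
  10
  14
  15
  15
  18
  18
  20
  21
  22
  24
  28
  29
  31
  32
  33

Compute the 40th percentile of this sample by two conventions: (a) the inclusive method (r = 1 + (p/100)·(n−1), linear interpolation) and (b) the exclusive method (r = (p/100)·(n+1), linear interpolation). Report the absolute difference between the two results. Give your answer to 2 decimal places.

n = 18.
(a) r = 7.8; between ranks 7 (15) and 8 (18): 17.4.
(b) r = 7.6; between ranks 7 (15) and 8 (18): 16.8.
|17.4 − 16.8| = 0.6.

0.60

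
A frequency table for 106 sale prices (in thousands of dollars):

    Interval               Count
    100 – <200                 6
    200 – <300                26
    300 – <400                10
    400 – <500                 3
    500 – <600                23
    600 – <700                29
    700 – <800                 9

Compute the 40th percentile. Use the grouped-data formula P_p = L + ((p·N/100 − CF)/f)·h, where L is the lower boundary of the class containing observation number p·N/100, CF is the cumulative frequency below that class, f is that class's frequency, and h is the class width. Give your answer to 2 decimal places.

413.33

N = 106; target position k = 40/100 · 106 = 42.4.
Cumulative frequencies: 6, 32, 42, 45, 68, 97, 106.
Observation 42.4 falls in the class 400 – <500.
L = 400, CF = 42, f = 3, h = 100.
P40 = 400 + ((42.4 − 42)/3)·100 = 400 + 13.3333 = 413.333.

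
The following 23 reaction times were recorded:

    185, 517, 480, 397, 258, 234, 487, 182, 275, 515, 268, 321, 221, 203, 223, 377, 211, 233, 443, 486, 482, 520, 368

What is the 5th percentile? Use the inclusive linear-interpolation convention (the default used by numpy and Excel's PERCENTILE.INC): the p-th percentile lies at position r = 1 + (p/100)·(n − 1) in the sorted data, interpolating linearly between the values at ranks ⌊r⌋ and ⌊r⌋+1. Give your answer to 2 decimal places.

186.80

Sorted: 182, 185, 203, 211, 221, 223, 233, 234, 258, 268, 275, 321, 368, 377, 397, 443, 480, 482, 486, 487, 515, 517, 520.
n = 23.
r = 1 + (5/100)·(23 − 1) = 1 + 1.1 = 2.1.
Rank 2 is 185 and rank 3 is 203.
Interpolate: 185 + 0.1·(203 − 185) = 185 + 0.1·18 = 186.8.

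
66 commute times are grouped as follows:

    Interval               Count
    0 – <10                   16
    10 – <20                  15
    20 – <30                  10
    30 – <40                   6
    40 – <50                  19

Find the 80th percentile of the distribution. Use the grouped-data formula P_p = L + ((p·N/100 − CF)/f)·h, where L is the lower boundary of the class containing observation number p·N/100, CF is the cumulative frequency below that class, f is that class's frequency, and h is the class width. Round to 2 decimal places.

43.05

N = 66; target position k = 80/100 · 66 = 52.8.
Cumulative frequencies: 16, 31, 41, 47, 66.
Observation 52.8 falls in the class 40 – <50.
L = 40, CF = 47, f = 19, h = 10.
P80 = 40 + ((52.8 − 47)/19)·10 = 40 + 3.05263 = 43.0526.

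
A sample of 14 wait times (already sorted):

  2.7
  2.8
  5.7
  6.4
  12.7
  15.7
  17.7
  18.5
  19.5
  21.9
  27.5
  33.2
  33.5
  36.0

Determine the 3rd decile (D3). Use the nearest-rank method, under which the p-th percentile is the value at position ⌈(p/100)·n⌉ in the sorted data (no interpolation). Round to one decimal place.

n = 14.
Position = ⌈30/100 · 14⌉ = ⌈4.2⌉ = 5.
The value at rank 5 is 12.7.

12.7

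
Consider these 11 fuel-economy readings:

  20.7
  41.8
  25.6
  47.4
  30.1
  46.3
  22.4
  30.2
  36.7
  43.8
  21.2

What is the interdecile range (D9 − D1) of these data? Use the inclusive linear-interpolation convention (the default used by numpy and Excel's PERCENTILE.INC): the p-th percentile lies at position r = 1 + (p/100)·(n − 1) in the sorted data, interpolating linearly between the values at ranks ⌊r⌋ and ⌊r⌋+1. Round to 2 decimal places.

Sorted: 20.7, 21.2, 22.4, 25.6, 30.1, 30.2, 36.7, 41.8, 43.8, 46.3, 47.4.
n = 11.
P10: r = 2 (integer) → 21.2.
P90: r = 10 (integer) → 46.3.
Difference: 46.3 − 21.2 = 25.1.

25.10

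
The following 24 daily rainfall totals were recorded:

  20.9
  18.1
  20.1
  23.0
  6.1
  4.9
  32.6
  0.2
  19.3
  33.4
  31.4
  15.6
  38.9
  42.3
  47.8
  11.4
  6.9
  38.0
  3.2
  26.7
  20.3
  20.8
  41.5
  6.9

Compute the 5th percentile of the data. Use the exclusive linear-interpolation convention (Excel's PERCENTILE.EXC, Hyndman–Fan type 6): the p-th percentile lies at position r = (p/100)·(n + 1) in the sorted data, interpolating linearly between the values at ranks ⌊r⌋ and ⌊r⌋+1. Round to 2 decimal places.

0.95

Sorted: 0.2, 3.2, 4.9, 6.1, 6.9, 6.9, 11.4, 15.6, 18.1, 19.3, 20.1, 20.3, 20.8, 20.9, 23.0, 26.7, 31.4, 32.6, 33.4, 38.0, 38.9, 41.5, 42.3, 47.8.
n = 24.
r = (5/100)·(24 + 1) = 1.25.
Rank 1 is 0.2 and rank 2 is 3.2.
Interpolate: 0.2 + 0.25·(3.2 − 0.2) = 0.2 + 0.25·3 = 0.95.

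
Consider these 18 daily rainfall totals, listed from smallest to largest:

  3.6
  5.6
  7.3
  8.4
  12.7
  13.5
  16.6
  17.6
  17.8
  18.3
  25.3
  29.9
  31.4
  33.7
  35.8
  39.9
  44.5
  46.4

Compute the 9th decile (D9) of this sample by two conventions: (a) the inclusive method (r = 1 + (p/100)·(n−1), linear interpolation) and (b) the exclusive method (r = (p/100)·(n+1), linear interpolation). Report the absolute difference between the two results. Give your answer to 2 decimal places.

3.41

n = 18.
(a) r = 16.3; between ranks 16 (39.9) and 17 (44.5): 41.28.
(b) r = 17.1; between ranks 17 (44.5) and 18 (46.4): 44.69.
|41.28 − 44.69| = 3.41.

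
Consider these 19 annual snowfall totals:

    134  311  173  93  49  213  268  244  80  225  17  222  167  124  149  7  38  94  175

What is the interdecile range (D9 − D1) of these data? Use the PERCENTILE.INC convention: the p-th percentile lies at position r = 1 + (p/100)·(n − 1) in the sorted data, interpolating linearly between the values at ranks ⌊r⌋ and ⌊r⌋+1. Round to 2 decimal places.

215.00

Sorted: 7, 17, 38, 49, 80, 93, 94, 124, 134, 149, 167, 173, 175, 213, 222, 225, 244, 268, 311.
n = 19.
P10: r = 2.8; ranks 2–3 are 17, 38; interpolating gives 33.8.
P90: r = 17.2; ranks 17–18 are 244, 268; interpolating gives 248.8.
Difference: 248.8 − 33.8 = 215.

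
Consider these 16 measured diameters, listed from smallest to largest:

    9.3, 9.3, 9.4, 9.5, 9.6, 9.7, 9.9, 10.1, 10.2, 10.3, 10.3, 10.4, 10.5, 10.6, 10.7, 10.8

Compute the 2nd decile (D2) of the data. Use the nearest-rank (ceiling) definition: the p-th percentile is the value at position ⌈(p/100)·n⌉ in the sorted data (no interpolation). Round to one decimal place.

n = 16.
Position = ⌈20/100 · 16⌉ = ⌈3.2⌉ = 4.
The value at rank 4 is 9.5.

9.5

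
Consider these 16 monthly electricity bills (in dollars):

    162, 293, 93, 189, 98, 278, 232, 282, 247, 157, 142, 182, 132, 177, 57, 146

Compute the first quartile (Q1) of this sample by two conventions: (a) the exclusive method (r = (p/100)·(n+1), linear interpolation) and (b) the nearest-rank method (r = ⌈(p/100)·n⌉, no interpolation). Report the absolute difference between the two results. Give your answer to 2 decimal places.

Sorted: 57, 93, 98, 132, 142, 146, 157, 162, 177, 182, 189, 232, 247, 278, 282, 293.
n = 16.
(a) r = 4.25; between ranks 4 (132) and 5 (142): 134.5.
(b) the nearest-rank method: rank 4 → 132.
|134.5 − 132| = 2.5.

2.50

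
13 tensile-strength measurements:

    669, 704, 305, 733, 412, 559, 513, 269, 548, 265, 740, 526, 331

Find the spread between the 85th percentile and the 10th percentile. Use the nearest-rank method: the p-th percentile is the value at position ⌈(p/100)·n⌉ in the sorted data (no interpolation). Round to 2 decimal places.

Sorted: 265, 269, 305, 331, 412, 513, 526, 548, 559, 669, 704, 733, 740.
n = 13.
P10: rank ⌈10/100·13⌉ = 2 → 269.
P85: rank ⌈85/100·13⌉ = 12 → 733.
Difference: 733 − 269 = 464.

464.00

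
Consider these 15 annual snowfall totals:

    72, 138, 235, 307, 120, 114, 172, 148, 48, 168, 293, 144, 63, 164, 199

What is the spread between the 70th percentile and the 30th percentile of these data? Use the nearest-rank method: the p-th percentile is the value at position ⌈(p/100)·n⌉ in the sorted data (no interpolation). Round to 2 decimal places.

Sorted: 48, 63, 72, 114, 120, 138, 144, 148, 164, 168, 172, 199, 235, 293, 307.
n = 15.
P30: rank ⌈30/100·15⌉ = 5 → 120.
P70: rank ⌈70/100·15⌉ = 11 → 172.
Difference: 172 − 120 = 52.

52.00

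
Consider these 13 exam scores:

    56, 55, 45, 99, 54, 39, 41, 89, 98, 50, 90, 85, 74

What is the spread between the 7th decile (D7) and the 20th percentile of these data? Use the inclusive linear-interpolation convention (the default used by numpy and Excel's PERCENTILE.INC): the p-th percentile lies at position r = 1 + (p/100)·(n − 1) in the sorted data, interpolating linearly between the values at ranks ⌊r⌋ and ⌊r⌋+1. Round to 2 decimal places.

39.60

Sorted: 39, 41, 45, 50, 54, 55, 56, 74, 85, 89, 90, 98, 99.
n = 13.
P20: r = 3.4; ranks 3–4 are 45, 50; interpolating gives 47.
P70: r = 9.4; ranks 9–10 are 85, 89; interpolating gives 86.6.
Difference: 86.6 − 47 = 39.6.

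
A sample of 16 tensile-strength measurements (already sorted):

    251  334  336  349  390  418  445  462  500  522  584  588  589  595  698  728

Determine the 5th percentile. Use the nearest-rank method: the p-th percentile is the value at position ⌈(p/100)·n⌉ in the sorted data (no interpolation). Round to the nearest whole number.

251

n = 16.
Position = ⌈5/100 · 16⌉ = ⌈0.8⌉ = 1.
The value at rank 1 is 251.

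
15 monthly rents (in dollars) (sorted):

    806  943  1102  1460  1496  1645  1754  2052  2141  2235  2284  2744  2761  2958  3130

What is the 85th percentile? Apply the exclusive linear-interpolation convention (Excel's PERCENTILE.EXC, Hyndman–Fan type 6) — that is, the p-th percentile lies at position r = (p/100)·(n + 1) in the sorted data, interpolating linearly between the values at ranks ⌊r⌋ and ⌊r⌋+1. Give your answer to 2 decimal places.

2879.20

n = 15.
r = (85/100)·(15 + 1) = 13.6.
Rank 13 is 2761 and rank 14 is 2958.
Interpolate: 2761 + 0.6·(2958 − 2761) = 2761 + 0.6·197 = 2879.2.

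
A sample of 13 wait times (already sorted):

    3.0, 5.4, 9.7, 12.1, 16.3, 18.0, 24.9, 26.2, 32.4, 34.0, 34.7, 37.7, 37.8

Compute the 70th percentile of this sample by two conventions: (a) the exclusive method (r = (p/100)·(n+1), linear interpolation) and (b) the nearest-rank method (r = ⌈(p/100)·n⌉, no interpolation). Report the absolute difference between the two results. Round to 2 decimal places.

n = 13.
(a) r = 9.8; between ranks 9 (32.4) and 10 (34.0): 33.68.
(b) the nearest-rank method: rank 10 → 34.
|33.68 − 34| = 0.32.

0.32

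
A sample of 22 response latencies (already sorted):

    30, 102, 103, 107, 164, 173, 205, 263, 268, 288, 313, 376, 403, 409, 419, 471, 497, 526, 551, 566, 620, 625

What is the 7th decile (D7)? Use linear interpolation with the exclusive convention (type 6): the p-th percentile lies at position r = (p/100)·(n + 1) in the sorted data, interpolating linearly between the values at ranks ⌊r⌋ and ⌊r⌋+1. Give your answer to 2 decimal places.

473.60

n = 22.
r = (70/100)·(22 + 1) = 16.1.
Rank 16 is 471 and rank 17 is 497.
Interpolate: 471 + 0.1·(497 − 471) = 471 + 0.1·26 = 473.6.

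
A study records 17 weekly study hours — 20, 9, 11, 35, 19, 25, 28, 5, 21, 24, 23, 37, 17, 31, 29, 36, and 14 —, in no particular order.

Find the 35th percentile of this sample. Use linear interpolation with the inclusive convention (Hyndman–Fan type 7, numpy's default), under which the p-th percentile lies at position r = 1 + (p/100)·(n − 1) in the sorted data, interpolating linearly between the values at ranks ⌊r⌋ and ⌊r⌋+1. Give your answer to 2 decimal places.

19.60

Sorted: 5, 9, 11, 14, 17, 19, 20, 21, 23, 24, 25, 28, 29, 31, 35, 36, 37.
n = 17.
r = 1 + (35/100)·(17 − 1) = 1 + 5.6 = 6.6.
Rank 6 is 19 and rank 7 is 20.
Interpolate: 19 + 0.6·(20 − 19) = 19 + 0.6·1 = 19.6.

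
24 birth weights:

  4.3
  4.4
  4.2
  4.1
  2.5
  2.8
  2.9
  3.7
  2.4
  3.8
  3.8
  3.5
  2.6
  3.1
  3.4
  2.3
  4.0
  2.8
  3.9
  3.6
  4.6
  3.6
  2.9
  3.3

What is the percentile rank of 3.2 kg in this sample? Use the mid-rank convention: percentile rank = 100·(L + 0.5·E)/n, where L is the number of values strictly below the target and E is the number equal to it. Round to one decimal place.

37.5

Sorted: 2.3, 2.4, 2.5, 2.6, 2.8, 2.8, 2.9, 2.9, 3.1, 3.3, 3.4, 3.5, 3.6, 3.6, 3.7, 3.8, 3.8, 3.9, 4.0, 4.1, 4.2, 4.3, 4.4, 4.6.
Count below 3.2: L = 9; count equal: E = 0; n = 24.
Percentile rank = 100·(9 + 0.5·0)/24 = 100·9/24 = 37.5.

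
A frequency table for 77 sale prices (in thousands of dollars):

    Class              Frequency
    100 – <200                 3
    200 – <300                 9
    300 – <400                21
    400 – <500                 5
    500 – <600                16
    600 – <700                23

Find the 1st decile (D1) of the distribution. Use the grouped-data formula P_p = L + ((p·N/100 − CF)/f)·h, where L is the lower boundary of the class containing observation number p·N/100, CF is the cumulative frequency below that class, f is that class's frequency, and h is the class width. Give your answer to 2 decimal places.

252.22

N = 77; target position k = 10/100 · 77 = 7.7.
Cumulative frequencies: 3, 12, 33, 38, 54, 77.
Observation 7.7 falls in the class 200 – <300.
L = 200, CF = 3, f = 9, h = 100.
P10 = 200 + ((7.7 − 3)/9)·100 = 200 + 52.2222 = 252.222.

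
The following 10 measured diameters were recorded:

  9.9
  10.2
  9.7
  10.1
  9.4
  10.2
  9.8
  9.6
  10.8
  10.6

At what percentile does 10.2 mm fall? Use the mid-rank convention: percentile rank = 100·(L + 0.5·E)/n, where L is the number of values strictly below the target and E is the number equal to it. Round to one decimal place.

Sorted: 9.4, 9.6, 9.7, 9.8, 9.9, 10.1, 10.2, 10.2, 10.6, 10.8.
Count below 10.2: L = 6; count equal: E = 2; n = 10.
Percentile rank = 100·(6 + 0.5·2)/10 = 100·7/10 = 70.

70.0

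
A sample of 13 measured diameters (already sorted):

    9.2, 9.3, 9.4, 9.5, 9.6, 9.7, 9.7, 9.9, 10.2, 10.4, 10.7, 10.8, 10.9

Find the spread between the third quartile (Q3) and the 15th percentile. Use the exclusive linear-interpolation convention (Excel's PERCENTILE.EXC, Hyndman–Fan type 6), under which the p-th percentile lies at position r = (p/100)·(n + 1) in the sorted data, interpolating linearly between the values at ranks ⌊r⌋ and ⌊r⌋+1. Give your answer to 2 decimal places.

1.24

n = 13.
P15: r = 2.1; ranks 2–3 are 9.3, 9.4; interpolating gives 9.31.
P75: r = 10.5; ranks 10–11 are 10.4, 10.7; interpolating gives 10.55.
Difference: 10.55 − 9.31 = 1.24.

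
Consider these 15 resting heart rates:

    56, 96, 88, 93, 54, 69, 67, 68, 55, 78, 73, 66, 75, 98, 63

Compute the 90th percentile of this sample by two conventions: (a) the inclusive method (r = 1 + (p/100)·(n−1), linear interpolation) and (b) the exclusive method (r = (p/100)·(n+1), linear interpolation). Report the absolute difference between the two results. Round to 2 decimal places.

Sorted: 54, 55, 56, 63, 66, 67, 68, 69, 73, 75, 78, 88, 93, 96, 98.
n = 15.
(a) r = 13.6; between ranks 13 (93) and 14 (96): 94.8.
(b) r = 14.4; between ranks 14 (96) and 15 (98): 96.8.
|94.8 − 96.8| = 2.

2.00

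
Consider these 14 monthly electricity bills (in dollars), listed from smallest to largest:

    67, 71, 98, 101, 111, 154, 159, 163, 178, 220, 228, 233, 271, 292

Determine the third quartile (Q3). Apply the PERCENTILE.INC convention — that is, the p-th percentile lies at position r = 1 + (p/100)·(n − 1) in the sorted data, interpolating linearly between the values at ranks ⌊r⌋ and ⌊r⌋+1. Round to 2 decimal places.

n = 14.
r = 1 + (75/100)·(14 − 1) = 1 + 9.75 = 10.75.
Rank 10 is 220 and rank 11 is 228.
Interpolate: 220 + 0.75·(228 − 220) = 220 + 0.75·8 = 226.

226.00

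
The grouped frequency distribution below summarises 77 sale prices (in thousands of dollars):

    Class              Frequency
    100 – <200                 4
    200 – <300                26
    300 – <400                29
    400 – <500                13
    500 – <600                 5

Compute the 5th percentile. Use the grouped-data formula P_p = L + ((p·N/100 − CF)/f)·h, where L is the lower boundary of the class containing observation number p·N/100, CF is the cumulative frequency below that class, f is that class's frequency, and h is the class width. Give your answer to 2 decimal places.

196.25

N = 77; target position k = 5/100 · 77 = 3.85.
Cumulative frequencies: 4, 30, 59, 72, 77.
Observation 3.85 falls in the class 100 – <200.
L = 100, CF = 0, f = 4, h = 100.
P5 = 100 + ((3.85 − 0)/4)·100 = 100 + 96.25 = 196.25.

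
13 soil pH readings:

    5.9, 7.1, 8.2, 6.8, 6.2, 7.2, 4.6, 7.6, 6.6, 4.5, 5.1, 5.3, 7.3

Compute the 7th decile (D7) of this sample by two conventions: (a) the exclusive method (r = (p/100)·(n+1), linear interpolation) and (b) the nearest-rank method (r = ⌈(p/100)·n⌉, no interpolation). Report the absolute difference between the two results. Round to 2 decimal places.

0.02

Sorted: 4.5, 4.6, 5.1, 5.3, 5.9, 6.2, 6.6, 6.8, 7.1, 7.2, 7.3, 7.6, 8.2.
n = 13.
(a) r = 9.8; between ranks 9 (7.1) and 10 (7.2): 7.18.
(b) the nearest-rank method: rank 10 → 7.2.
|7.18 − 7.2| = 0.02.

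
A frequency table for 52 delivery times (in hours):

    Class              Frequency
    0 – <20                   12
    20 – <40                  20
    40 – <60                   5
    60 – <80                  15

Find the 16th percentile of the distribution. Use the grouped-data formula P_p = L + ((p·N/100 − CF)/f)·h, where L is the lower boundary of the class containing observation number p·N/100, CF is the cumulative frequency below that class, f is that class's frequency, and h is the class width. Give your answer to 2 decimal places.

N = 52; target position k = 16/100 · 52 = 8.32.
Cumulative frequencies: 12, 32, 37, 52.
Observation 8.32 falls in the class 0 – <20.
L = 0, CF = 0, f = 12, h = 20.
P16 = 0 + ((8.32 − 0)/12)·20 = 0 + 13.8667 = 13.8667.

13.87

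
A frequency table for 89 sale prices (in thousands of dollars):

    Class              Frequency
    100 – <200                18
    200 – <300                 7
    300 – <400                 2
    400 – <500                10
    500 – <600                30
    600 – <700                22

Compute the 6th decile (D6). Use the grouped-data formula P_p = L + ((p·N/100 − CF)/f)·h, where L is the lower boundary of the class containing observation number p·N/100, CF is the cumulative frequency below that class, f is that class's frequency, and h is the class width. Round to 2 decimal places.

N = 89; target position k = 60/100 · 89 = 53.4.
Cumulative frequencies: 18, 25, 27, 37, 67, 89.
Observation 53.4 falls in the class 500 – <600.
L = 500, CF = 37, f = 30, h = 100.
P60 = 500 + ((53.4 − 37)/30)·100 = 500 + 54.6667 = 554.667.

554.67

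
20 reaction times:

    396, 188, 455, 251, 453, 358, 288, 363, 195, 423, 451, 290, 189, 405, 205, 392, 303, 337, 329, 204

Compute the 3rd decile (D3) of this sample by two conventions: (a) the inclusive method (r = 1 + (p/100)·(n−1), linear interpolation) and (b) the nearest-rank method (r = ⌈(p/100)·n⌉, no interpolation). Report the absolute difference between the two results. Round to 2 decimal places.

25.90

Sorted: 188, 189, 195, 204, 205, 251, 288, 290, 303, 329, 337, 358, 363, 392, 396, 405, 423, 451, 453, 455.
n = 20.
(a) r = 6.7; between ranks 6 (251) and 7 (288): 276.9.
(b) the nearest-rank method: rank 6 → 251.
|276.9 − 251| = 25.9.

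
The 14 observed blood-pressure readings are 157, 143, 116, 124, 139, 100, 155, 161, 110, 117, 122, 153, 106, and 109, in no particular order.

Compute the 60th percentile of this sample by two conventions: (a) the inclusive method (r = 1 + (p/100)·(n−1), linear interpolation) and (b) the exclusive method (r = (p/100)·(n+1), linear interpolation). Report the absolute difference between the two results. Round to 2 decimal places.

3.00

Sorted: 100, 106, 109, 110, 116, 117, 122, 124, 139, 143, 153, 155, 157, 161.
n = 14.
(a) r = 8.8; between ranks 8 (124) and 9 (139): 136.
(b) r = 9 → value at rank 9 = 139.
|136 − 139| = 3.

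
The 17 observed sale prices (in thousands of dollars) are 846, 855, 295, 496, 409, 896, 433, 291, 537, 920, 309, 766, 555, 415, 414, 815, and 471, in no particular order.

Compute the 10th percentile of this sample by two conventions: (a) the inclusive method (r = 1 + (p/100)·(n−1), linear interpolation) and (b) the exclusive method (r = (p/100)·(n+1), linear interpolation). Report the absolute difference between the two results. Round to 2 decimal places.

Sorted: 291, 295, 309, 409, 414, 415, 433, 471, 496, 537, 555, 766, 815, 846, 855, 896, 920.
n = 17.
(a) r = 2.6; between ranks 2 (295) and 3 (309): 303.4.
(b) r = 1.8; between ranks 1 (291) and 2 (295): 294.2.
|303.4 − 294.2| = 9.2.

9.20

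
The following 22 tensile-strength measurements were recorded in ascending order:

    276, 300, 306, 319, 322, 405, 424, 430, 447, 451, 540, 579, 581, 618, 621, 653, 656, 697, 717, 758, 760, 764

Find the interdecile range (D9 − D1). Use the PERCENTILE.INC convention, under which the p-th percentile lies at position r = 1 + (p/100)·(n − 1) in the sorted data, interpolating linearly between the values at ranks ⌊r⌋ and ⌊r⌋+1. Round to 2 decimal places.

n = 22.
P10: r = 3.1; ranks 3–4 are 306, 319; interpolating gives 307.3.
P90: r = 19.9; ranks 19–20 are 717, 758; interpolating gives 753.9.
Difference: 753.9 − 307.3 = 446.6.

446.60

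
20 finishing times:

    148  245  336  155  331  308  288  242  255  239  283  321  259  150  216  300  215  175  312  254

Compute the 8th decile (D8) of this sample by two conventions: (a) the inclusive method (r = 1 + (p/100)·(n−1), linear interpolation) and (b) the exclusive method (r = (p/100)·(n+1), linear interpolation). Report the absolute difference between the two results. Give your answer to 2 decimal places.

2.40

Sorted: 148, 150, 155, 175, 215, 216, 239, 242, 245, 254, 255, 259, 283, 288, 300, 308, 312, 321, 331, 336.
n = 20.
(a) r = 16.2; between ranks 16 (308) and 17 (312): 308.8.
(b) r = 16.8; between ranks 16 (308) and 17 (312): 311.2.
|308.8 − 311.2| = 2.4.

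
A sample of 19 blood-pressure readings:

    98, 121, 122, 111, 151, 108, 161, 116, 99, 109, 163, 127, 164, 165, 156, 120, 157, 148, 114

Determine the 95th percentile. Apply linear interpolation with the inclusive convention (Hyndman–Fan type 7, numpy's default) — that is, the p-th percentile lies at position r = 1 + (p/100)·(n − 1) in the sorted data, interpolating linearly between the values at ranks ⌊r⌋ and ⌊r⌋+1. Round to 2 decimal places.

Sorted: 98, 99, 108, 109, 111, 114, 116, 120, 121, 122, 127, 148, 151, 156, 157, 161, 163, 164, 165.
n = 19.
r = 1 + (95/100)·(19 − 1) = 1 + 17.1 = 18.1.
Rank 18 is 164 and rank 19 is 165.
Interpolate: 164 + 0.1·(165 − 164) = 164 + 0.1·1 = 164.1.

164.10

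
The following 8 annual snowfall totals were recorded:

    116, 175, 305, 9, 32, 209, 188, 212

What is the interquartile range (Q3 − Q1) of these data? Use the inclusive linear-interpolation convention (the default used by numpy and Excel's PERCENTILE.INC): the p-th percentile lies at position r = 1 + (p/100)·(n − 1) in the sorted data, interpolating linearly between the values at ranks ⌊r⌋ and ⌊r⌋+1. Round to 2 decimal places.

114.75

Sorted: 9, 32, 116, 175, 188, 209, 212, 305.
n = 8.
P25: r = 2.75; ranks 2–3 are 32, 116; interpolating gives 95.
P75: r = 6.25; ranks 6–7 are 209, 212; interpolating gives 209.75.
Difference: 209.75 − 95 = 114.75.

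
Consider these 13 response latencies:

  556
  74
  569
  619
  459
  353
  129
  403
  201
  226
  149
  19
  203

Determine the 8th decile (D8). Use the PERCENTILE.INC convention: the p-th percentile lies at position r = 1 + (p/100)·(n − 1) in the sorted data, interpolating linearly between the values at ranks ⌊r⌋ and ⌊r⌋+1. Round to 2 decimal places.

Sorted: 19, 74, 129, 149, 201, 203, 226, 353, 403, 459, 556, 569, 619.
n = 13.
r = 1 + (80/100)·(13 − 1) = 1 + 9.6 = 10.6.
Rank 10 is 459 and rank 11 is 556.
Interpolate: 459 + 0.6·(556 − 459) = 459 + 0.6·97 = 517.2.

517.20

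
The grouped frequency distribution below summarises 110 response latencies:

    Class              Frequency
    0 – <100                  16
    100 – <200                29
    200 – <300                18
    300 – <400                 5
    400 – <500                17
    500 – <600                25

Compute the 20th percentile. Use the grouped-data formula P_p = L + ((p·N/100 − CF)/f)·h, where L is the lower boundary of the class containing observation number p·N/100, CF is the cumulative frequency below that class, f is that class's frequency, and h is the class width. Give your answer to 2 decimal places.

N = 110; target position k = 20/100 · 110 = 22.
Cumulative frequencies: 16, 45, 63, 68, 85, 110.
Observation 22 falls in the class 100 – <200.
L = 100, CF = 16, f = 29, h = 100.
P20 = 100 + ((22 − 16)/29)·100 = 100 + 20.6897 = 120.69.

120.69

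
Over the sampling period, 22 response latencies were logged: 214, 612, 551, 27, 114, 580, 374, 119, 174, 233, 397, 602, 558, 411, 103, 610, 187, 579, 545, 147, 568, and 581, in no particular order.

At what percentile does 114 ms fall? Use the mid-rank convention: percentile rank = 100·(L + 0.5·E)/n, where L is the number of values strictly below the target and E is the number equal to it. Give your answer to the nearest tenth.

Sorted: 27, 103, 114, 119, 147, 174, 187, 214, 233, 374, 397, 411, 545, 551, 558, 568, 579, 580, 581, 602, 610, 612.
Count below 114: L = 2; count equal: E = 1; n = 22.
Percentile rank = 100·(2 + 0.5·1)/22 = 100·2.5/22 = 11.36.

11.4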